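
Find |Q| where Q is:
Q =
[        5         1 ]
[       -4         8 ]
det(Q) = 44

For a 2×2 matrix [[a, b], [c, d]], det = a*d - b*c.
det(Q) = (5)*(8) - (1)*(-4) = 40 + 4 = 44.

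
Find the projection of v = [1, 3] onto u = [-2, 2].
[-1, 1]

The projection of v onto u is proj_u(v) = ((v·u) / (u·u)) · u.
v·u = (1)*(-2) + (3)*(2) = 4.
u·u = (-2)*(-2) + (2)*(2) = 8.
coefficient = 4 / 8 = 1/2.
proj_u(v) = 1/2 · [-2, 2] = [-1, 1].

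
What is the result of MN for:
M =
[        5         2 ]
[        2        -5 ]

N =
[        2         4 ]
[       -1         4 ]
MN =
[        8        28 ]
[        9       -12 ]

Matrix multiplication: (MN)[i][j] = sum over k of M[i][k] * N[k][j].
  (MN)[0][0] = (5)*(2) + (2)*(-1) = 8
  (MN)[0][1] = (5)*(4) + (2)*(4) = 28
  (MN)[1][0] = (2)*(2) + (-5)*(-1) = 9
  (MN)[1][1] = (2)*(4) + (-5)*(4) = -12
MN =
[        8        28 ]
[        9       -12 ]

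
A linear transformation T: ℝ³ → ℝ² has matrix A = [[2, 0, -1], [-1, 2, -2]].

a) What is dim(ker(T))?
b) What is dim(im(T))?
dim(ker) = 1, dim(im) = 2

The two rows are not scalar multiples of one another (no single k satisfies row 2 = k × row 1), so they are linearly independent.
Thus rank(A) = 2.
dim(im(T)) = rank(A) = 2.
By the rank-nullity theorem applied to T: ℝ³ → ℝ², rank(A) + nullity(A) = 3 (the domain dimension), so dim(ker(T)) = 3 - 2 = 1.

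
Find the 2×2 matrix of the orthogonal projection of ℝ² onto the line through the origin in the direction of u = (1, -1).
[[1/2, -1/2], [-1/2, 1/2]]

The orthogonal projection onto the line spanned by a nonzero vector u = (a, b) has matrix P = (u uᵀ) / (uᵀ u) = (1/(a² + b²)) · [[a², ab], [ab, b²]].
Here u = (1, -1), so a² + b² = 1 + 1 = 2.
P = (1/2) · [[1, -1], [-1, 1]] = [[1/2, -1/2], [-1/2, 1/2]].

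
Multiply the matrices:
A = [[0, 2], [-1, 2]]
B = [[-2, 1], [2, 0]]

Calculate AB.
[[4, 0], [6, -1]]

Each entry (i,j) of AB = sum over k of A[i][k]*B[k][j].
(AB)[0][0] = (0)*(-2) + (2)*(2) = 4
(AB)[0][1] = (0)*(1) + (2)*(0) = 0
(AB)[1][0] = (-1)*(-2) + (2)*(2) = 6
(AB)[1][1] = (-1)*(1) + (2)*(0) = -1
AB = [[4, 0], [6, -1]]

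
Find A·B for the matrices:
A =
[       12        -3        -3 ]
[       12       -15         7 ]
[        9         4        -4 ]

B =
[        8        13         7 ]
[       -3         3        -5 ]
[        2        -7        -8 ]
AB =
[       99       168       123 ]
[      155        62       103 ]
[       52       157        75 ]

Matrix multiplication: (AB)[i][j] = sum over k of A[i][k] * B[k][j].
  (AB)[0][0] = (12)*(8) + (-3)*(-3) + (-3)*(2) = 99
  (AB)[0][1] = (12)*(13) + (-3)*(3) + (-3)*(-7) = 168
  (AB)[0][2] = (12)*(7) + (-3)*(-5) + (-3)*(-8) = 123
  (AB)[1][0] = (12)*(8) + (-15)*(-3) + (7)*(2) = 155
  (AB)[1][1] = (12)*(13) + (-15)*(3) + (7)*(-7) = 62
  (AB)[1][2] = (12)*(7) + (-15)*(-5) + (7)*(-8) = 103
  (AB)[2][0] = (9)*(8) + (4)*(-3) + (-4)*(2) = 52
  (AB)[2][1] = (9)*(13) + (4)*(3) + (-4)*(-7) = 157
  (AB)[2][2] = (9)*(7) + (4)*(-5) + (-4)*(-8) = 75
AB =
[       99       168       123 ]
[      155        62       103 ]
[       52       157        75 ]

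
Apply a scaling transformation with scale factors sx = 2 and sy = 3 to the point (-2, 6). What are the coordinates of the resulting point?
(-4, 18)

Scaling matrix:
[[2, 0], [0, 3]]
Result: (-2 × 2, 6 × 3) = (-4, 18)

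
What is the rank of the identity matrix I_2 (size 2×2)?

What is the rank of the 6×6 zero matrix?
rank(I_2) = 2, rank(0) = 0

The identity I_2 has 2 columns that are the standard basis vectors e_1, …, e_2. These are linearly independent, so all 2 columns are pivots and rank(I_2) = 2.
The 6×6 zero matrix has every entry zero, so every row is the zero row and there are no pivots; rank(0) = 0.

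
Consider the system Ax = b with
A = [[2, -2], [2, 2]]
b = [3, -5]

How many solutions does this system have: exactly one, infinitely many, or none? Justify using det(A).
Exactly one solution

Compute det(A) = (2)*(2) - (-2)*(2) = 8.
Because det(A) ≠ 0, A is invertible and Ax = b has a unique solution for every b (here x = A⁻¹ b).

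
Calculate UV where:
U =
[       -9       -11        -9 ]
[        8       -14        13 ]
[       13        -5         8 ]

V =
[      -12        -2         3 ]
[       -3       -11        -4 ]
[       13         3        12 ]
UV =
[       24       112       -91 ]
[      115       177       236 ]
[      -37        53       155 ]

Matrix multiplication: (UV)[i][j] = sum over k of U[i][k] * V[k][j].
  (UV)[0][0] = (-9)*(-12) + (-11)*(-3) + (-9)*(13) = 24
  (UV)[0][1] = (-9)*(-2) + (-11)*(-11) + (-9)*(3) = 112
  (UV)[0][2] = (-9)*(3) + (-11)*(-4) + (-9)*(12) = -91
  (UV)[1][0] = (8)*(-12) + (-14)*(-3) + (13)*(13) = 115
  (UV)[1][1] = (8)*(-2) + (-14)*(-11) + (13)*(3) = 177
  (UV)[1][2] = (8)*(3) + (-14)*(-4) + (13)*(12) = 236
  (UV)[2][0] = (13)*(-12) + (-5)*(-3) + (8)*(13) = -37
  (UV)[2][1] = (13)*(-2) + (-5)*(-11) + (8)*(3) = 53
  (UV)[2][2] = (13)*(3) + (-5)*(-4) + (8)*(12) = 155
UV =
[       24       112       -91 ]
[      115       177       236 ]
[      -37        53       155 ]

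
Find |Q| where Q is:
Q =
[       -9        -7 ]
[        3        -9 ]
det(Q) = 102

For a 2×2 matrix [[a, b], [c, d]], det = a*d - b*c.
det(Q) = (-9)*(-9) - (-7)*(3) = 81 + 21 = 102.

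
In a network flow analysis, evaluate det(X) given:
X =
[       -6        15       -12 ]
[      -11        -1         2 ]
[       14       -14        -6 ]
det(X) = -2790

Expand along row 0 (cofactor expansion): det(X) = a*(e*i - f*h) - b*(d*i - f*g) + c*(d*h - e*g), where the 3×3 is [[a, b, c], [d, e, f], [g, h, i]].
Minor M_00 = (-1)*(-6) - (2)*(-14) = 6 + 28 = 34.
Minor M_01 = (-11)*(-6) - (2)*(14) = 66 - 28 = 38.
Minor M_02 = (-11)*(-14) - (-1)*(14) = 154 + 14 = 168.
det(X) = (-6)*(34) - (15)*(38) + (-12)*(168) = -204 - 570 - 2016 = -2790.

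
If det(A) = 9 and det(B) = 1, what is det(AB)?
9

Use the multiplicative property of determinants: det(AB) = det(A)*det(B).
det(AB) = (9)*(1) = 9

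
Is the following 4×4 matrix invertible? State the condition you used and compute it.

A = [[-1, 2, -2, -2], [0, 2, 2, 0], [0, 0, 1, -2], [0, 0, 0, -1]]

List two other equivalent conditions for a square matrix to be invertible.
Yes, invertible; det(A) = 2 ≠ 0. Equivalent conditions: rank(A) = 4; Ax = 0 has only the trivial solution; 0 is not an eigenvalue; the columns of A are linearly independent.

To check invertibility, compute det(A).
The given matrix is triangular, so det(A) equals the product of its diagonal entries = 2 ≠ 0.
Since det(A) ≠ 0, A is invertible.
Equivalent conditions for a square matrix A to be invertible:
- rank(A) = 4 (full rank).
- The homogeneous system Ax = 0 has only the trivial solution x = 0.
- 0 is not an eigenvalue of A.
- The columns (equivalently rows) of A are linearly independent.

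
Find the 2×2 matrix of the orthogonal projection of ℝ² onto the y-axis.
[[0, 0], [0, 1]]

The orthogonal projection onto the line spanned by a nonzero vector u = (a, b) has matrix P = (u uᵀ) / (uᵀ u) = (1/(a² + b²)) · [[a², ab], [ab, b²]].
Here u = (0, 1), so a² + b² = 0 + 1 = 1.
P = (1/1) · [[0, 0], [0, 1]] = [[0, 0], [0, 1]].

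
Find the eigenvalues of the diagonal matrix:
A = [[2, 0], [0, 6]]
λ₁ = 2, λ₂ = 6

The characteristic polynomial of A is det(A - λI) = (2 - λ)(6 - λ) = 0.
The roots are λ = 2 and λ = 6, so the eigenvalues are the diagonal entries.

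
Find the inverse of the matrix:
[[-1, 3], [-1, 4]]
[[-4, 3], [-1, 1]]

For [[a,b],[c,d]], inverse = (1/det)·[[d,-b],[-c,a]]
det = -1·4 - 3·-1 = -1
Inverse = (1/-1)·[[4, -3], [1, -1]]
        = [[-4, 3], [-1, 1]]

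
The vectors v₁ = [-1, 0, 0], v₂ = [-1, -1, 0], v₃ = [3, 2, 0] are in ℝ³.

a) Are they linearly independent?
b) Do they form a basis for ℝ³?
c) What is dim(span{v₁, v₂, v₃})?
Not independent, not a basis, dim(span) = 2

Check whether v₃ can be written as a linear combination of v₁ and v₂.
v₃ = (-1)·v₁ + (-2)·v₂ = [3, 2, 0], so the three vectors are linearly dependent.
Thus they do not form a basis for ℝ³, and dim(span{v₁, v₂, v₃}) = 2 (spanned by v₁ and v₂).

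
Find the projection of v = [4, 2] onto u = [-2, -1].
[4, 2]

The projection of v onto u is proj_u(v) = ((v·u) / (u·u)) · u.
v·u = (4)*(-2) + (2)*(-1) = -10.
u·u = (-2)*(-2) + (-1)*(-1) = 5.
coefficient = -10 / 5 = -2.
proj_u(v) = -2 · [-2, -1] = [4, 2].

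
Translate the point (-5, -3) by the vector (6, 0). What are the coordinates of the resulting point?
(1, -3)

Translation by (6, 0):
x' = -5 + 6 = 1
y' = -3 + 0 = -3
Homogeneous matrix: [[1, 0, 6], [0, 1, 0], [0, 0, 1]]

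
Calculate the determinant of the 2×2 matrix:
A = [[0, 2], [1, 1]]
-2

For A = [[a, b], [c, d]], det(A) = a*d - b*c.
det(A) = (0)*(1) - (2)*(1) = 0 - 2 = -2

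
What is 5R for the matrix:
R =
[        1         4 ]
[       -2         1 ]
5R =
[        5        20 ]
[      -10         5 ]

Scalar multiplication is elementwise: (5R)[i][j] = 5 * R[i][j].
  (5R)[0][0] = 5 * (1) = 5
  (5R)[0][1] = 5 * (4) = 20
  (5R)[1][0] = 5 * (-2) = -10
  (5R)[1][1] = 5 * (1) = 5
5R =
[        5        20 ]
[      -10         5 ]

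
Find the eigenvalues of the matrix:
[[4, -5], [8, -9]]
λ = -4 and λ = -1

Characteristic equation: det(A - λI) = 0
λ² - (trace)λ + (det) = 0
λ² - (-5)λ + (4) = 0
λ² + 5λ + 4 = 0
Solving: λ = -4, -1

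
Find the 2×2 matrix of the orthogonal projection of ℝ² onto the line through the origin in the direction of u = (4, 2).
[[4/5, 2/5], [2/5, 1/5]]

The orthogonal projection onto the line spanned by a nonzero vector u = (a, b) has matrix P = (u uᵀ) / (uᵀ u) = (1/(a² + b²)) · [[a², ab], [ab, b²]].
Here u = (4, 2), so a² + b² = 16 + 4 = 20.
P = (1/20) · [[16, 8], [8, 4]] = [[4/5, 2/5], [2/5, 1/5]].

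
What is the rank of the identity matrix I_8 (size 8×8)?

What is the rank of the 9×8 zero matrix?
rank(I_8) = 8, rank(0) = 0

The identity I_8 has 8 columns that are the standard basis vectors e_1, …, e_8. These are linearly independent, so all 8 columns are pivots and rank(I_8) = 8.
The 9×8 zero matrix has every entry zero, so every row is the zero row and there are no pivots; rank(0) = 0.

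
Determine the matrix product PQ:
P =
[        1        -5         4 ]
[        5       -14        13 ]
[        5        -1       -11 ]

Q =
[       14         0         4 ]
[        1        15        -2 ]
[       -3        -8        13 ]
PQ =
[       -3      -107        66 ]
[       17      -314       217 ]
[      102        73      -121 ]

Matrix multiplication: (PQ)[i][j] = sum over k of P[i][k] * Q[k][j].
  (PQ)[0][0] = (1)*(14) + (-5)*(1) + (4)*(-3) = -3
  (PQ)[0][1] = (1)*(0) + (-5)*(15) + (4)*(-8) = -107
  (PQ)[0][2] = (1)*(4) + (-5)*(-2) + (4)*(13) = 66
  (PQ)[1][0] = (5)*(14) + (-14)*(1) + (13)*(-3) = 17
  (PQ)[1][1] = (5)*(0) + (-14)*(15) + (13)*(-8) = -314
  (PQ)[1][2] = (5)*(4) + (-14)*(-2) + (13)*(13) = 217
  (PQ)[2][0] = (5)*(14) + (-1)*(1) + (-11)*(-3) = 102
  (PQ)[2][1] = (5)*(0) + (-1)*(15) + (-11)*(-8) = 73
  (PQ)[2][2] = (5)*(4) + (-1)*(-2) + (-11)*(13) = -121
PQ =
[       -3      -107        66 ]
[       17      -314       217 ]
[      102        73      -121 ]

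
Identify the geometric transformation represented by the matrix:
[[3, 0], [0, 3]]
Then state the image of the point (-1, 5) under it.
uniform scaling by factor 3; image of (-1, 5) is (-3, 15)

This is a diagonal matrix with equal entries 3, so it scales both axes by the same factor 3.
The matrix [[3, 0], [0, 3]] represents: uniform scaling by factor 3.
Applying it to (-1, 5): [3·-1 + 0·5, 0·-1 + 3·5] = (-3, 15).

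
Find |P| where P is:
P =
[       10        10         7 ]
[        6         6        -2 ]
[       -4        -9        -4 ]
det(P) = -310

Expand along row 0 (cofactor expansion): det(P) = a*(e*i - f*h) - b*(d*i - f*g) + c*(d*h - e*g), where the 3×3 is [[a, b, c], [d, e, f], [g, h, i]].
Minor M_00 = (6)*(-4) - (-2)*(-9) = -24 - 18 = -42.
Minor M_01 = (6)*(-4) - (-2)*(-4) = -24 - 8 = -32.
Minor M_02 = (6)*(-9) - (6)*(-4) = -54 + 24 = -30.
det(P) = (10)*(-42) - (10)*(-32) + (7)*(-30) = -420 + 320 - 210 = -310.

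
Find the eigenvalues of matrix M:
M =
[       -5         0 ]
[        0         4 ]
λ = -5, 4

Solve det(M - λI) = 0. For a 2×2 matrix the characteristic equation is λ² - (trace)λ + det = 0.
trace(M) = a + d = -5 + 4 = -1.
det(M) = a*d - b*c = (-5)*(4) - (0)*(0) = -20 - 0 = -20.
Characteristic equation: λ² - (-1)λ + (-20) = 0.
Discriminant = (-1)² - 4*(-20) = 1 + 80 = 81.
λ = (-1 ± √81) / 2 = (-1 ± 9) / 2 = -5, 4.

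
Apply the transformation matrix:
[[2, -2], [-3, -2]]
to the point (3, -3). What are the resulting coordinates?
(12, -3)

Matrix multiplication:
[[2, -2], [-3, -2]] × [3, -3]ᵀ
= [2×3 + -2×-3, -3×3 + -2×-3]ᵀ
= [12.0000, -3.0000]ᵀ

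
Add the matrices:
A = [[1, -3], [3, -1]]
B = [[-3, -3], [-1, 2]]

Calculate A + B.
[[-2, -6], [2, 1]]

Add corresponding elements:
(1)+(-3)=-2
(-3)+(-3)=-6
(3)+(-1)=2
(-1)+(2)=1
A + B = [[-2, -6], [2, 1]]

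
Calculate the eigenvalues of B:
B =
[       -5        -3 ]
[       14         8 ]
λ = 1, 2

Solve det(B - λI) = 0. For a 2×2 matrix the characteristic equation is λ² - (trace)λ + det = 0.
trace(B) = a + d = -5 + 8 = 3.
det(B) = a*d - b*c = (-5)*(8) - (-3)*(14) = -40 + 42 = 2.
Characteristic equation: λ² - (3)λ + (2) = 0.
Discriminant = (3)² - 4*(2) = 9 - 8 = 1.
λ = (3 ± √1) / 2 = (3 ± 1) / 2 = 1, 2.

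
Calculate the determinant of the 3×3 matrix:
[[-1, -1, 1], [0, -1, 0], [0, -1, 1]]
1

Expansion along first row:
det = -1·det([[-1,0],[-1,1]]) - -1·det([[0,0],[0,1]]) + 1·det([[0,-1],[0,-1]])
    = -1·(-1·1 - 0·-1) - -1·(0·1 - 0·0) + 1·(0·-1 - -1·0)
    = -1·-1 - -1·0 + 1·0
    = 1 + 0 + 0 = 1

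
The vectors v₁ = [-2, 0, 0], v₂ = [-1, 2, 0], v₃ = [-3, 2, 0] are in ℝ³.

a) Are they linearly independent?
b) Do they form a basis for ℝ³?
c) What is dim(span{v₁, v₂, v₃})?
Not independent, not a basis, dim(span) = 2

Check whether v₃ can be written as a linear combination of v₁ and v₂.
v₃ = (1)·v₁ + (1)·v₂ = [-3, 2, 0], so the three vectors are linearly dependent.
Thus they do not form a basis for ℝ³, and dim(span{v₁, v₂, v₃}) = 2 (spanned by v₁ and v₂).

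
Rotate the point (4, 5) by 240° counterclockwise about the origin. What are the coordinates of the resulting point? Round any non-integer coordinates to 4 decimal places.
(2.3301, -5.9641)

Rotation matrix R(θ) = [[cos θ, -sin θ], [sin θ, cos θ]]; for θ = 240°:
R = [[-1/2, √3/2], [-√3/2, -1/2]]
Result: R × [4, 5]ᵀ = [-1/2·4 + (√3/2)·5, -√3/2·4 + (-1/2)·5]ᵀ = (2.3301, -5.9641)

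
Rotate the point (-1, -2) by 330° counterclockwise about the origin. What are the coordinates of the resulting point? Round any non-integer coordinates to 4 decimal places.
(-1.8660, -1.2321)

Rotation matrix R(θ) = [[cos θ, -sin θ], [sin θ, cos θ]]; for θ = 330°:
R = [[√3/2, 1/2], [-1/2, √3/2]]
Result: R × [-1, -2]ᵀ = [√3/2·-1 + (1/2)·-2, -1/2·-1 + (√3/2)·-2]ᵀ = (-1.8660, -1.2321)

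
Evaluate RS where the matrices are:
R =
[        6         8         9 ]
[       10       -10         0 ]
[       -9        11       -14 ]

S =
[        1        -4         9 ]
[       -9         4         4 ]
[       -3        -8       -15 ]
RS =
[      -93       -64       -49 ]
[      100       -80        50 ]
[      -66       192       173 ]

Matrix multiplication: (RS)[i][j] = sum over k of R[i][k] * S[k][j].
  (RS)[0][0] = (6)*(1) + (8)*(-9) + (9)*(-3) = -93
  (RS)[0][1] = (6)*(-4) + (8)*(4) + (9)*(-8) = -64
  (RS)[0][2] = (6)*(9) + (8)*(4) + (9)*(-15) = -49
  (RS)[1][0] = (10)*(1) + (-10)*(-9) + (0)*(-3) = 100
  (RS)[1][1] = (10)*(-4) + (-10)*(4) + (0)*(-8) = -80
  (RS)[1][2] = (10)*(9) + (-10)*(4) + (0)*(-15) = 50
  (RS)[2][0] = (-9)*(1) + (11)*(-9) + (-14)*(-3) = -66
  (RS)[2][1] = (-9)*(-4) + (11)*(4) + (-14)*(-8) = 192
  (RS)[2][2] = (-9)*(9) + (11)*(4) + (-14)*(-15) = 173
RS =
[      -93       -64       -49 ]
[      100       -80        50 ]
[      -66       192       173 ]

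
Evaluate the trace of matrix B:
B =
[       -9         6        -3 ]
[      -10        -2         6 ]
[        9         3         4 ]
tr(B) = -9 - 2 + 4 = -7

The trace of a square matrix is the sum of its diagonal entries.
Diagonal entries of B: B[0][0] = -9, B[1][1] = -2, B[2][2] = 4.
tr(B) = -9 - 2 + 4 = -7.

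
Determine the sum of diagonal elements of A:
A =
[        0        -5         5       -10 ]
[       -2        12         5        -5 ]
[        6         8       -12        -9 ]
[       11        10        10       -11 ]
tr(A) = 0 + 12 - 12 - 11 = -11

The trace of a square matrix is the sum of its diagonal entries.
Diagonal entries of A: A[0][0] = 0, A[1][1] = 12, A[2][2] = -12, A[3][3] = -11.
tr(A) = 0 + 12 - 12 - 11 = -11.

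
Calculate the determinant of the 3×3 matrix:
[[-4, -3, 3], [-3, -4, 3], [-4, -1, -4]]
-43

Expansion along first row:
det = -4·det([[-4,3],[-1,-4]]) - -3·det([[-3,3],[-4,-4]]) + 3·det([[-3,-4],[-4,-1]])
    = -4·(-4·-4 - 3·-1) - -3·(-3·-4 - 3·-4) + 3·(-3·-1 - -4·-4)
    = -4·19 - -3·24 + 3·-13
    = -76 + 72 + -39 = -43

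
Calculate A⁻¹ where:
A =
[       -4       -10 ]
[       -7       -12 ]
det(A) = -22
A⁻¹ =
[     6/11     -5/11 ]
[    -7/22      2/11 ]

For a 2×2 matrix A = [[a, b], [c, d]] with det(A) ≠ 0, A⁻¹ = (1/det(A)) * [[d, -b], [-c, a]].
det(A) = (-4)*(-12) - (-10)*(-7) = 48 - 70 = -22.
A⁻¹ = (1/-22) * [[-12, 10], [7, -4]].
Dividing each entry by -22 and reducing:
A⁻¹ =
[     6/11     -5/11 ]
[    -7/22      2/11 ]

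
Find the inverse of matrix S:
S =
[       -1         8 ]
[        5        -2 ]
det(S) = -38
S⁻¹ =
[     1/19      4/19 ]
[     5/38      1/38 ]

For a 2×2 matrix S = [[a, b], [c, d]] with det(S) ≠ 0, S⁻¹ = (1/det(S)) * [[d, -b], [-c, a]].
det(S) = (-1)*(-2) - (8)*(5) = 2 - 40 = -38.
S⁻¹ = (1/-38) * [[-2, -8], [-5, -1]].
Dividing each entry by -38 and reducing:
S⁻¹ =
[     1/19      4/19 ]
[     5/38      1/38 ]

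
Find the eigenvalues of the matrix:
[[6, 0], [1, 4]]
λ = 4 and λ = 6

Characteristic equation: det(A - λI) = 0
λ² - (trace)λ + (det) = 0
λ² - (10)λ + (24) = 0
λ² - 10λ + 24 = 0
Solving: λ = 4, 6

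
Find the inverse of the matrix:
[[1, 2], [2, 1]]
[[-1/3, 2/3], [2/3, -1/3]]

For [[a,b],[c,d]], inverse = (1/det)·[[d,-b],[-c,a]]
det = 1·1 - 2·2 = -3
Inverse = (1/-3)·[[1, -2], [-2, 1]]
        = [[-1/3, 2/3], [2/3, -1/3]]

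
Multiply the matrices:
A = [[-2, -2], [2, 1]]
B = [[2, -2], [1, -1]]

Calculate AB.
[[-6, 6], [5, -5]]

Each entry (i,j) of AB = sum over k of A[i][k]*B[k][j].
(AB)[0][0] = (-2)*(2) + (-2)*(1) = -6
(AB)[0][1] = (-2)*(-2) + (-2)*(-1) = 6
(AB)[1][0] = (2)*(2) + (1)*(1) = 5
(AB)[1][1] = (2)*(-2) + (1)*(-1) = -5
AB = [[-6, 6], [5, -5]]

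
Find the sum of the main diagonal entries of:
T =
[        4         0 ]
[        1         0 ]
tr(T) = 4 + 0 = 4

The trace of a square matrix is the sum of its diagonal entries.
Diagonal entries of T: T[0][0] = 4, T[1][1] = 0.
tr(T) = 4 + 0 = 4.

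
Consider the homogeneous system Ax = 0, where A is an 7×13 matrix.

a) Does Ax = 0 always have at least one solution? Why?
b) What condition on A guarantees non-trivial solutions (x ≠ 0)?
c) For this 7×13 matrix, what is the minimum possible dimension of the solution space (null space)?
a) Yes, x = 0 is always a solution. b) When A has linearly dependent columns (rank < n). c) Minimum nullity = 6.

a) x = 0 satisfies A·0 = 0, so the zero vector is always a solution.
b) Non-trivial solutions exist iff the columns of A are linearly dependent, equivalently rank(A) < n (the number of columns).
c) By rank-nullity, rank(A) + nullity(A) = n = 13. Since A has only 7 rows, rank(A) ≤ 7, so nullity(A) ≥ 13 - 7 = 6.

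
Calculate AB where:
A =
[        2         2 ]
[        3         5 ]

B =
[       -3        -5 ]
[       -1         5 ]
AB =
[       -8         0 ]
[      -14        10 ]

Matrix multiplication: (AB)[i][j] = sum over k of A[i][k] * B[k][j].
  (AB)[0][0] = (2)*(-3) + (2)*(-1) = -8
  (AB)[0][1] = (2)*(-5) + (2)*(5) = 0
  (AB)[1][0] = (3)*(-3) + (5)*(-1) = -14
  (AB)[1][1] = (3)*(-5) + (5)*(5) = 10
AB =
[       -8         0 ]
[      -14        10 ]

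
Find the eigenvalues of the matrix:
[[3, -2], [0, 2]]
λ = 2 and λ = 3

Characteristic equation: det(A - λI) = 0
λ² - (trace)λ + (det) = 0
λ² - (5)λ + (6) = 0
λ² - 5λ + 6 = 0
Solving: λ = 2, 3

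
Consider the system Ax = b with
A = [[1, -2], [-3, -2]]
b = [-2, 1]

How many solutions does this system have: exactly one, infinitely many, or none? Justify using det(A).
Exactly one solution

Compute det(A) = (1)*(-2) - (-2)*(-3) = -8.
Because det(A) ≠ 0, A is invertible and Ax = b has a unique solution for every b (here x = A⁻¹ b).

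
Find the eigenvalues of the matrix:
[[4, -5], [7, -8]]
λ = -3 and λ = -1

Characteristic equation: det(A - λI) = 0
λ² - (trace)λ + (det) = 0
λ² - (-4)λ + (3) = 0
λ² + 4λ + 3 = 0
Solving: λ = -3, -1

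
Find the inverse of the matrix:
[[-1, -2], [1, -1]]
[[-1/3, 2/3], [-1/3, -1/3]]

For [[a,b],[c,d]], inverse = (1/det)·[[d,-b],[-c,a]]
det = -1·-1 - -2·1 = 3
Inverse = (1/3)·[[-1, 2], [-1, -1]]
        = [[-1/3, 2/3], [-1/3, -1/3]]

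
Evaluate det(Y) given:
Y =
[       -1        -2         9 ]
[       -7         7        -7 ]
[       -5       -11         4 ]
det(Y) = 931

Expand along row 0 (cofactor expansion): det(Y) = a*(e*i - f*h) - b*(d*i - f*g) + c*(d*h - e*g), where the 3×3 is [[a, b, c], [d, e, f], [g, h, i]].
Minor M_00 = (7)*(4) - (-7)*(-11) = 28 - 77 = -49.
Minor M_01 = (-7)*(4) - (-7)*(-5) = -28 - 35 = -63.
Minor M_02 = (-7)*(-11) - (7)*(-5) = 77 + 35 = 112.
det(Y) = (-1)*(-49) - (-2)*(-63) + (9)*(112) = 49 - 126 + 1008 = 931.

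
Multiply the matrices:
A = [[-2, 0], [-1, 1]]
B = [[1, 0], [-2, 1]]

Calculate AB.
[[-2, 0], [-3, 1]]

Each entry (i,j) of AB = sum over k of A[i][k]*B[k][j].
(AB)[0][0] = (-2)*(1) + (0)*(-2) = -2
(AB)[0][1] = (-2)*(0) + (0)*(1) = 0
(AB)[1][0] = (-1)*(1) + (1)*(-2) = -3
(AB)[1][1] = (-1)*(0) + (1)*(1) = 1
AB = [[-2, 0], [-3, 1]]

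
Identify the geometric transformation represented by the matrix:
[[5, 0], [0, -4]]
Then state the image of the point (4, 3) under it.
non-uniform scaling by (5, -4); image of (4, 3) is (20, -12)

This is diagonal with distinct entries, so it scales the x-axis by 5 and the y-axis by -4.
The matrix [[5, 0], [0, -4]] represents: non-uniform scaling by (5, -4).
Applying it to (4, 3): [5·4 + 0·3, 0·4 + -4·3] = (20, -12).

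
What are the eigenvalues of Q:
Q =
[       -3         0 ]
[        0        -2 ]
λ = -3, -2

Solve det(Q - λI) = 0. For a 2×2 matrix the characteristic equation is λ² - (trace)λ + det = 0.
trace(Q) = a + d = -3 - 2 = -5.
det(Q) = a*d - b*c = (-3)*(-2) - (0)*(0) = 6 - 0 = 6.
Characteristic equation: λ² - (-5)λ + (6) = 0.
Discriminant = (-5)² - 4*(6) = 25 - 24 = 1.
λ = (-5 ± √1) / 2 = (-5 ± 1) / 2 = -3, -2.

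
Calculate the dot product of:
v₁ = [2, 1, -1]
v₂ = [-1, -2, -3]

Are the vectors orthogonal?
-1, No

The dot product is the sum of products of corresponding components.
v₁·v₂ = (2)*(-1) + (1)*(-2) + (-1)*(-3) = -2 - 2 + 3 = -1.
Two vectors are orthogonal iff their dot product is 0; here the dot product is -1, so the vectors are not orthogonal.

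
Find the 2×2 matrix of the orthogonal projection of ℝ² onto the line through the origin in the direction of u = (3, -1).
[[9/10, -3/10], [-3/10, 1/10]]

The orthogonal projection onto the line spanned by a nonzero vector u = (a, b) has matrix P = (u uᵀ) / (uᵀ u) = (1/(a² + b²)) · [[a², ab], [ab, b²]].
Here u = (3, -1), so a² + b² = 9 + 1 = 10.
P = (1/10) · [[9, -3], [-3, 1]] = [[9/10, -3/10], [-3/10, 1/10]].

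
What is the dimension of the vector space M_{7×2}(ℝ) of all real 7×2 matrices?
Dimension = 14

A real 7×2 matrix is determined by its 7·2 = 14 independent entries.
A standard basis is {E_ij : 1 ≤ i ≤ 7, 1 ≤ j ≤ 2}, where E_ij has a 1 in position (i, j) and 0 elsewhere — there are 14 such matrices, and they are linearly independent and span M_{7×2}(ℝ).
Therefore dim(M_{7×2}(ℝ)) = 14.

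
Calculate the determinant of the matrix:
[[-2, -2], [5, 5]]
0

For a 2×2 matrix [[a, b], [c, d]], det = ad - bc
det = (-2)(5) - (-2)(5) = -10 - -10 = 0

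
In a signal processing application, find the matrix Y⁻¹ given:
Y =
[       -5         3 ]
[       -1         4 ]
det(Y) = -17
Y⁻¹ =
[    -4/17      3/17 ]
[    -1/17      5/17 ]

For a 2×2 matrix Y = [[a, b], [c, d]] with det(Y) ≠ 0, Y⁻¹ = (1/det(Y)) * [[d, -b], [-c, a]].
det(Y) = (-5)*(4) - (3)*(-1) = -20 + 3 = -17.
Y⁻¹ = (1/-17) * [[4, -3], [1, -5]].
Dividing each entry by -17 and reducing:
Y⁻¹ =
[    -4/17      3/17 ]
[    -1/17      5/17 ]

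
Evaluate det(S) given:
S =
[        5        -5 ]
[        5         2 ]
det(S) = 35

For a 2×2 matrix [[a, b], [c, d]], det = a*d - b*c.
det(S) = (5)*(2) - (-5)*(5) = 10 + 25 = 35.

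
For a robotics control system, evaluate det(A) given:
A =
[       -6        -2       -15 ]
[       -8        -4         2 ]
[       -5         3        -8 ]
det(A) = 652

Expand along row 0 (cofactor expansion): det(A) = a*(e*i - f*h) - b*(d*i - f*g) + c*(d*h - e*g), where the 3×3 is [[a, b, c], [d, e, f], [g, h, i]].
Minor M_00 = (-4)*(-8) - (2)*(3) = 32 - 6 = 26.
Minor M_01 = (-8)*(-8) - (2)*(-5) = 64 + 10 = 74.
Minor M_02 = (-8)*(3) - (-4)*(-5) = -24 - 20 = -44.
det(A) = (-6)*(26) - (-2)*(74) + (-15)*(-44) = -156 + 148 + 660 = 652.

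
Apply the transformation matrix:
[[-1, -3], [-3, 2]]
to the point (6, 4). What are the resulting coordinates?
(-18, -10)

Matrix multiplication:
[[-1, -3], [-3, 2]] × [6, 4]ᵀ
= [-1×6 + -3×4, -3×6 + 2×4]ᵀ
= [-18.0000, -10.0000]ᵀ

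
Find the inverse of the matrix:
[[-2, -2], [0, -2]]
[[-1/2, 1/2], [0, -1/2]]

For [[a,b],[c,d]], inverse = (1/det)·[[d,-b],[-c,a]]
det = -2·-2 - -2·0 = 4
Inverse = (1/4)·[[-2, 2], [0, -2]]
        = [[-1/2, 1/2], [0, -1/2]]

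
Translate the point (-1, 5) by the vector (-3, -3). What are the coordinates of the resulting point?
(-4, 2)

Translation by (-3, -3):
x' = -1 + -3 = -4
y' = 5 + -3 = 2
Homogeneous matrix: [[1, 0, -3], [0, 1, -3], [0, 0, 1]]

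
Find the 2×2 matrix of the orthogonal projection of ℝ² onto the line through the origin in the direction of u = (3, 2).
[[9/13, 6/13], [6/13, 4/13]]

The orthogonal projection onto the line spanned by a nonzero vector u = (a, b) has matrix P = (u uᵀ) / (uᵀ u) = (1/(a² + b²)) · [[a², ab], [ab, b²]].
Here u = (3, 2), so a² + b² = 9 + 4 = 13.
P = (1/13) · [[9, 6], [6, 4]] = [[9/13, 6/13], [6/13, 4/13]].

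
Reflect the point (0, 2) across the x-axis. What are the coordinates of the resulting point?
(0, -2)

Reflection across x-axis: (0, 2) → (0, -2)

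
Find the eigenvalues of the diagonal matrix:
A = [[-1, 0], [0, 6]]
λ₁ = -1, λ₂ = 6

The characteristic polynomial of A is det(A - λI) = (-1 - λ)(6 - λ) = 0.
The roots are λ = -1 and λ = 6, so the eigenvalues are the diagonal entries.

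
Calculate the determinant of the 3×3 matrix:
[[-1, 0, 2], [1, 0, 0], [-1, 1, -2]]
2

Expansion along first row:
det = -1·det([[0,0],[1,-2]]) - 0·det([[1,0],[-1,-2]]) + 2·det([[1,0],[-1,1]])
    = -1·(0·-2 - 0·1) - 0·(1·-2 - 0·-1) + 2·(1·1 - 0·-1)
    = -1·0 - 0·-2 + 2·1
    = 0 + 0 + 2 = 2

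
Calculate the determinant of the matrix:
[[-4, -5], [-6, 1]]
-34

For a 2×2 matrix [[a, b], [c, d]], det = ad - bc
det = (-4)(1) - (-5)(-6) = -4 - 30 = -34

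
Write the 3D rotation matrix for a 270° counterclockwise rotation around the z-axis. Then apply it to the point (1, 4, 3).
R = [[0, 1, 0], [-1, 0, 0], [0, 0, 1]]; R·(1, 4, 3) = (4, -1, 3)

Rotation matrix for 270° around z-axis:
cos(270°) = 0, sin(270°) = -1
R = [[0, 1, 0], [-1, 0, 0], [0, 0, 1]]
Apply to (1, 4, 3): R·[1, 4, 3]ᵀ = (4, -1, 3)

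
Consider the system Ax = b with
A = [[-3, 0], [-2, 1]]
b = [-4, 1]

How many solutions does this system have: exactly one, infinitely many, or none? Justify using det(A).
Exactly one solution

Compute det(A) = (-3)*(1) - (0)*(-2) = -3.
Because det(A) ≠ 0, A is invertible and Ax = b has a unique solution for every b (here x = A⁻¹ b).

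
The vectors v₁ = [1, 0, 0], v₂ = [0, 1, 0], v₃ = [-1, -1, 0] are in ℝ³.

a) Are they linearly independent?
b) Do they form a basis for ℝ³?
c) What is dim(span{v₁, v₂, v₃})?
Not independent, not a basis, dim(span) = 2

Check whether v₃ can be written as a linear combination of v₁ and v₂.
v₃ = (-1)·v₁ + (-1)·v₂ = [-1, -1, 0], so the three vectors are linearly dependent.
Thus they do not form a basis for ℝ³, and dim(span{v₁, v₂, v₃}) = 2 (spanned by v₁ and v₂).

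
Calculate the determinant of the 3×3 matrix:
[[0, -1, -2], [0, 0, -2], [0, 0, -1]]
0

Expansion along first row:
det = 0·det([[0,-2],[0,-1]]) - -1·det([[0,-2],[0,-1]]) + -2·det([[0,0],[0,0]])
    = 0·(0·-1 - -2·0) - -1·(0·-1 - -2·0) + -2·(0·0 - 0·0)
    = 0·0 - -1·0 + -2·0
    = 0 + 0 + 0 = 0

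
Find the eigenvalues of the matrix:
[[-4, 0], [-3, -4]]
λ = -4 and λ = -4

Characteristic equation: det(A - λI) = 0
λ² - (trace)λ + (det) = 0
λ² - (-8)λ + (16) = 0
λ² + 8λ + 16 = 0
Solving: λ = -4, -4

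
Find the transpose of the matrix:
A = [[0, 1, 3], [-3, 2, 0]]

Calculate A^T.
[[0, -3], [1, 2], [3, 0]]

The transpose sends entry (i,j) to (j,i); rows become columns.
Row 0 of A: [0, 1, 3] -> column 0 of A^T.
Row 1 of A: [-3, 2, 0] -> column 1 of A^T.
A^T = [[0, -3], [1, 2], [3, 0]]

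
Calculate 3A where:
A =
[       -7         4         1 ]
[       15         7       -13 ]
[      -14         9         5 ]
3A =
[      -21        12         3 ]
[       45        21       -39 ]
[      -42        27        15 ]

Scalar multiplication is elementwise: (3A)[i][j] = 3 * A[i][j].
  (3A)[0][0] = 3 * (-7) = -21
  (3A)[0][1] = 3 * (4) = 12
  (3A)[0][2] = 3 * (1) = 3
  (3A)[1][0] = 3 * (15) = 45
  (3A)[1][1] = 3 * (7) = 21
  (3A)[1][2] = 3 * (-13) = -39
  (3A)[2][0] = 3 * (-14) = -42
  (3A)[2][1] = 3 * (9) = 27
  (3A)[2][2] = 3 * (5) = 15
3A =
[      -21        12         3 ]
[       45        21       -39 ]
[      -42        27        15 ]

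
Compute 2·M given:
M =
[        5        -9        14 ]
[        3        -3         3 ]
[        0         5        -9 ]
2M =
[       10       -18        28 ]
[        6        -6         6 ]
[        0        10       -18 ]

Scalar multiplication is elementwise: (2M)[i][j] = 2 * M[i][j].
  (2M)[0][0] = 2 * (5) = 10
  (2M)[0][1] = 2 * (-9) = -18
  (2M)[0][2] = 2 * (14) = 28
  (2M)[1][0] = 2 * (3) = 6
  (2M)[1][1] = 2 * (-3) = -6
  (2M)[1][2] = 2 * (3) = 6
  (2M)[2][0] = 2 * (0) = 0
  (2M)[2][1] = 2 * (5) = 10
  (2M)[2][2] = 2 * (-9) = -18
2M =
[       10       -18        28 ]
[        6        -6         6 ]
[        0        10       -18 ]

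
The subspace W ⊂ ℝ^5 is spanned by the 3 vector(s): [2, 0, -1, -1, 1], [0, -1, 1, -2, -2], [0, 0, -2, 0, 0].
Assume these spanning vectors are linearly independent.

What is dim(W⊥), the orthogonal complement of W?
dim(W⊥) = 2

For any subspace W of ℝ^n, dim(W) + dim(W⊥) = n (the whole-space dimension).
Here the given 3 vectors are linearly independent, so dim(W) = 3.
Thus dim(W⊥) = n - dim(W) = 5 - 3 = 2.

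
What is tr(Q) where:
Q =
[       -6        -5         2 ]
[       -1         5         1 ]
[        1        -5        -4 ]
tr(Q) = -6 + 5 - 4 = -5

The trace of a square matrix is the sum of its diagonal entries.
Diagonal entries of Q: Q[0][0] = -6, Q[1][1] = 5, Q[2][2] = -4.
tr(Q) = -6 + 5 - 4 = -5.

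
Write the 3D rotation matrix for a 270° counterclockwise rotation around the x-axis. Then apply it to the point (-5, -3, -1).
R = [[1, 0, 0], [0, 0, 1], [0, -1, 0]]; R·(-5, -3, -1) = (-5, -1, 3)

Rotation matrix for 270° around x-axis:
cos(270°) = 0, sin(270°) = -1
R = [[1, 0, 0], [0, 0, 1], [0, -1, 0]]
Apply to (-5, -3, -1): R·[-5, -3, -1]ᵀ = (-5, -1, 3)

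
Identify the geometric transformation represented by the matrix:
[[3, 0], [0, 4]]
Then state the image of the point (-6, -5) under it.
non-uniform scaling by (3, 4); image of (-6, -5) is (-18, -20)

This is diagonal with distinct entries, so it scales the x-axis by 3 and the y-axis by 4.
The matrix [[3, 0], [0, 4]] represents: non-uniform scaling by (3, 4).
Applying it to (-6, -5): [3·-6 + 0·-5, 0·-6 + 4·-5] = (-18, -20).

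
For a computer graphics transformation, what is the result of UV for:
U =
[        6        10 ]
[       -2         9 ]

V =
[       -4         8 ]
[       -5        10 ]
UV =
[      -74       148 ]
[      -37        74 ]

Matrix multiplication: (UV)[i][j] = sum over k of U[i][k] * V[k][j].
  (UV)[0][0] = (6)*(-4) + (10)*(-5) = -74
  (UV)[0][1] = (6)*(8) + (10)*(10) = 148
  (UV)[1][0] = (-2)*(-4) + (9)*(-5) = -37
  (UV)[1][1] = (-2)*(8) + (9)*(10) = 74
UV =
[      -74       148 ]
[      -37        74 ]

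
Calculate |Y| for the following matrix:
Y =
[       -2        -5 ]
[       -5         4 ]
det(Y) = -33

For a 2×2 matrix [[a, b], [c, d]], det = a*d - b*c.
det(Y) = (-2)*(4) - (-5)*(-5) = -8 - 25 = -33.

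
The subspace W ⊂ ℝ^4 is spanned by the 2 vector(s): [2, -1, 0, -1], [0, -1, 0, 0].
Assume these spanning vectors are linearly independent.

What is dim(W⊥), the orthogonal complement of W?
dim(W⊥) = 2

For any subspace W of ℝ^n, dim(W) + dim(W⊥) = n (the whole-space dimension).
Here the given 2 vectors are linearly independent, so dim(W) = 2.
Thus dim(W⊥) = n - dim(W) = 4 - 2 = 2.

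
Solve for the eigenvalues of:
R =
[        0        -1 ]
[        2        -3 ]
λ = -2, -1

Solve det(R - λI) = 0. For a 2×2 matrix the characteristic equation is λ² - (trace)λ + det = 0.
trace(R) = a + d = 0 - 3 = -3.
det(R) = a*d - b*c = (0)*(-3) - (-1)*(2) = 0 + 2 = 2.
Characteristic equation: λ² - (-3)λ + (2) = 0.
Discriminant = (-3)² - 4*(2) = 9 - 8 = 1.
λ = (-3 ± √1) / 2 = (-3 ± 1) / 2 = -2, -1.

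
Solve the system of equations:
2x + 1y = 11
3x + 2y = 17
x = 5, y = 1

Use elimination (row reduction):
Equation 1: 2x + 1y = 11.
Equation 2: 3x + 2y = 17.
Multiply Eq1 by 3 and Eq2 by 2: 6x + 3y = 33;  6x + 4y = 34.
Subtract: (1)y = 1, so y = 1.
Back-substitute into Eq1: 2x + 1*(1) = 11, so x = 5.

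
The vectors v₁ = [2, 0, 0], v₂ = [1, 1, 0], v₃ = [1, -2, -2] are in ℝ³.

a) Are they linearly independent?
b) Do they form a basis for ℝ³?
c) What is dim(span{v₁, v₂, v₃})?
Yes independent, yes basis, dim = 3

Stack v₁, v₂, v₃ as rows of a 3×3 matrix.
[[2, 0, 0]; [1, 1, 0]; [1, -2, -2]] is already lower triangular with nonzero diagonal entries (2, 1, -2), so its determinant is the product of the diagonal entries, det = (2)·(1)·(-2) = -4 ≠ 0, and the rows are linearly independent.
Three linearly independent vectors in ℝ³ form a basis for ℝ³, so dim(span{v₁,v₂,v₃}) = 3.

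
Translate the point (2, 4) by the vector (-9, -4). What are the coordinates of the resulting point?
(-7, 0)

Translation by (-9, -4):
x' = 2 + -9 = -7
y' = 4 + -4 = 0
Homogeneous matrix: [[1, 0, -9], [0, 1, -4], [0, 0, 1]]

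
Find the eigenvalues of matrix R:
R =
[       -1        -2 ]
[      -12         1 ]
λ = -5, 5

Solve det(R - λI) = 0. For a 2×2 matrix the characteristic equation is λ² - (trace)λ + det = 0.
trace(R) = a + d = -1 + 1 = 0.
det(R) = a*d - b*c = (-1)*(1) - (-2)*(-12) = -1 - 24 = -25.
Characteristic equation: λ² - (0)λ + (-25) = 0.
Discriminant = (0)² - 4*(-25) = 0 + 100 = 100.
λ = (0 ± √100) / 2 = (0 ± 10) / 2 = -5, 5.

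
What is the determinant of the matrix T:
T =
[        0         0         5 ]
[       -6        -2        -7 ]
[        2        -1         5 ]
det(T) = 50

Expand along row 0 (cofactor expansion): det(T) = a*(e*i - f*h) - b*(d*i - f*g) + c*(d*h - e*g), where the 3×3 is [[a, b, c], [d, e, f], [g, h, i]].
Minor M_00 = (-2)*(5) - (-7)*(-1) = -10 - 7 = -17.
Minor M_01 = (-6)*(5) - (-7)*(2) = -30 + 14 = -16.
Minor M_02 = (-6)*(-1) - (-2)*(2) = 6 + 4 = 10.
det(T) = (0)*(-17) - (0)*(-16) + (5)*(10) = 0 + 0 + 50 = 50.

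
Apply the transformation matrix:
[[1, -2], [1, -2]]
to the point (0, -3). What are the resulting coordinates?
(6, 6)

Matrix multiplication:
[[1, -2], [1, -2]] × [0, -3]ᵀ
= [1×0 + -2×-3, 1×0 + -2×-3]ᵀ
= [6.0000, 6.0000]ᵀ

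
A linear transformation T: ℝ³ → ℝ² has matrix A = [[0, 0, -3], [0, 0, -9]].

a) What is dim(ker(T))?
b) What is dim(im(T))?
dim(ker) = 2, dim(im) = 1

Observe that row 2 = 3 × row 1 (so the rows are linearly dependent).
Thus rank(A) = 1 (only one linearly independent row).
dim(im(T)) = rank(A) = 1.
By the rank-nullity theorem applied to T: ℝ³ → ℝ², rank(A) + nullity(A) = 3 (the domain dimension), so dim(ker(T)) = 3 - 1 = 2.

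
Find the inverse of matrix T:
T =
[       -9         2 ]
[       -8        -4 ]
det(T) = 52
T⁻¹ =
[    -1/13     -1/26 ]
[     2/13     -9/52 ]

For a 2×2 matrix T = [[a, b], [c, d]] with det(T) ≠ 0, T⁻¹ = (1/det(T)) * [[d, -b], [-c, a]].
det(T) = (-9)*(-4) - (2)*(-8) = 36 + 16 = 52.
T⁻¹ = (1/52) * [[-4, -2], [8, -9]].
Dividing each entry by 52 and reducing:
T⁻¹ =
[    -1/13     -1/26 ]
[     2/13     -9/52 ]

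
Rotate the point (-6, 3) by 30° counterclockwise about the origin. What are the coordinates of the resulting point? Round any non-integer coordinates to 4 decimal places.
(-6.6962, -0.4019)

Rotation matrix R(θ) = [[cos θ, -sin θ], [sin θ, cos θ]]; for θ = 30°:
R = [[√3/2, -1/2], [1/2, √3/2]]
Result: R × [-6, 3]ᵀ = [√3/2·-6 + (-1/2)·3, 1/2·-6 + (√3/2)·3]ᵀ = (-6.6962, -0.4019)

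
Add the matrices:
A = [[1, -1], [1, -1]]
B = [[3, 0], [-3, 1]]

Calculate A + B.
[[4, -1], [-2, 0]]

Add corresponding elements:
(1)+(3)=4
(-1)+(0)=-1
(1)+(-3)=-2
(-1)+(1)=0
A + B = [[4, -1], [-2, 0]]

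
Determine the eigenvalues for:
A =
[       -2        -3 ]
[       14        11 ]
λ = 4, 5

Solve det(A - λI) = 0. For a 2×2 matrix the characteristic equation is λ² - (trace)λ + det = 0.
trace(A) = a + d = -2 + 11 = 9.
det(A) = a*d - b*c = (-2)*(11) - (-3)*(14) = -22 + 42 = 20.
Characteristic equation: λ² - (9)λ + (20) = 0.
Discriminant = (9)² - 4*(20) = 81 - 80 = 1.
λ = (9 ± √1) / 2 = (9 ± 1) / 2 = 4, 5.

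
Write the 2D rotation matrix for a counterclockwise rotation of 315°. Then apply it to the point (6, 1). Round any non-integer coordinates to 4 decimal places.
R = [[√2/2, √2/2], [-√2/2, √2/2]]; R·(6, 1) = (4.9497, -3.5355)

Rotation matrix formula: R(θ) = [[cos θ, -sin θ], [sin θ, cos θ]]
For θ = 315°:
cos(315°) = √2/2
sin(315°) = -√2/2
R = [[√2/2, √2/2], [-√2/2, √2/2]]
Apply to (6, 1): [√2/2·6 + (√2/2)·1, -√2/2·6 + √2/2·1] = (4.9497, -3.5355)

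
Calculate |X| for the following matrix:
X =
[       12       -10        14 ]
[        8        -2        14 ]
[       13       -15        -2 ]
det(X) = -728

Expand along row 0 (cofactor expansion): det(X) = a*(e*i - f*h) - b*(d*i - f*g) + c*(d*h - e*g), where the 3×3 is [[a, b, c], [d, e, f], [g, h, i]].
Minor M_00 = (-2)*(-2) - (14)*(-15) = 4 + 210 = 214.
Minor M_01 = (8)*(-2) - (14)*(13) = -16 - 182 = -198.
Minor M_02 = (8)*(-15) - (-2)*(13) = -120 + 26 = -94.
det(X) = (12)*(214) - (-10)*(-198) + (14)*(-94) = 2568 - 1980 - 1316 = -728.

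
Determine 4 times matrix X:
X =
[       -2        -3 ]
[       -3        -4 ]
4X =
[       -8       -12 ]
[      -12       -16 ]

Scalar multiplication is elementwise: (4X)[i][j] = 4 * X[i][j].
  (4X)[0][0] = 4 * (-2) = -8
  (4X)[0][1] = 4 * (-3) = -12
  (4X)[1][0] = 4 * (-3) = -12
  (4X)[1][1] = 4 * (-4) = -16
4X =
[       -8       -12 ]
[      -12       -16 ]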